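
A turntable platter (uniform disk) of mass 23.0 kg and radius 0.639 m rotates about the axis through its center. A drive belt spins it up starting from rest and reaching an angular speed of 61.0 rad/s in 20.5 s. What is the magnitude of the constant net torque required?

I = ½MR² = (1/2)(23.0)(0.639)² = 4.696 kg·m².
α = Δω/Δt = (61.0 − 0)/20.5 = 2.976 rad/s².
τ = Iα = (4.696)(2.976) = 13.97 N·m.

τ ≈ 14.0 N·m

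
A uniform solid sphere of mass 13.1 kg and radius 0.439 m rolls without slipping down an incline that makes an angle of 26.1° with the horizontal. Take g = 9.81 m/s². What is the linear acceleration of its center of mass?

a ≈ 3.08 m/s²

Translation along the incline: Mg sinθ − f = Ma.
Rotation about the center: fR = Iα with I = (2/5)MR². No-slip gives a = αR, so f = (I/R²)a = (2/5)M a.
Substituting: Mg sinθ = (1 + 0.4000)Ma, so a = g sinθ/(1 + 0.4000) = (9.81) sin 26.1° / 1.400 = 3.083 m/s².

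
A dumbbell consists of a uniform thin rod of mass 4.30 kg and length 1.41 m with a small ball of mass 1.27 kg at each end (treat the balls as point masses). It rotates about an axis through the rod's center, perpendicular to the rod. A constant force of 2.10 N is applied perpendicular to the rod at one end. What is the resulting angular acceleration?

I_rod = (1/12)ML² = (1/12)(4.30)(1.41)² = 0.7124 kg·m².
I_balls = 2·m·(L/2)² = 2(1.27)(0.7050)² = 1.262 kg·m².
Total I = 1.975 kg·m².
τ = F·(L/2) = (2.10)(0.705) = 1.480 N·m.
α = τ/I = 1.480/1.975 = 0.7497 rad/s².

α ≈ 0.750 rad/s²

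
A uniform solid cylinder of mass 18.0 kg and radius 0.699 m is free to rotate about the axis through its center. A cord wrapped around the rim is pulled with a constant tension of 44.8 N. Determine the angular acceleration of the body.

I = ½MR² = (1/2)(18.0)(0.699)² = 4.397 kg·m².
τ = F R = (44.8)(0.699) = 31.32 N·m.
From τ = Iα: α = 31.32/4.397 = 7.121 rad/s².

α ≈ 7.12 rad/s²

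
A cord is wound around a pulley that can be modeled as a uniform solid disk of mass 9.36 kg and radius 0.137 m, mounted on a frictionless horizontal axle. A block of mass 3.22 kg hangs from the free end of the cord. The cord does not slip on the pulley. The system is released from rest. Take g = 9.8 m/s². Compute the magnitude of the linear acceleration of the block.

a ≈ 3.99 m/s²

I = ½MR² = (1/2)(9.36)(0.137)² = 0.08784 kg·m².
Block: mg − T = ma. Pulley: TR = Iα. No-slip: a = αR, so T = (I/R²)a = 4.680·a.
Then mg = (m + 4.680)a, so a = (3.22)(9.8)/(3.22 + 4.680) = 3.994 m/s².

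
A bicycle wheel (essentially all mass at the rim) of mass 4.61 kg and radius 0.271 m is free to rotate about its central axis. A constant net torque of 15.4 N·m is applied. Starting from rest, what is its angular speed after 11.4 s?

ω ≈ 519 rad/s

I = MR² = (4.61)(0.271)² = 0.3386 kg·m².
α = τ/I = 15.4/0.3386 = 45.49 rad/s².
ω = ω₀ + αt = 0 + (45.49)(11.4) = 518.5 rad/s.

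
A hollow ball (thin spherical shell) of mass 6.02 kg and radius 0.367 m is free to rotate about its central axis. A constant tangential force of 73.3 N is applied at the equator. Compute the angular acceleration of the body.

α ≈ 49.8 rad/s²

I = (2/3)MR² = (2/3)(6.02)(0.367)² = 0.5406 kg·m².
τ = F R = (73.3)(0.367) = 26.90 N·m.
From τ = Iα: α = 26.90/0.5406 = 49.77 rad/s².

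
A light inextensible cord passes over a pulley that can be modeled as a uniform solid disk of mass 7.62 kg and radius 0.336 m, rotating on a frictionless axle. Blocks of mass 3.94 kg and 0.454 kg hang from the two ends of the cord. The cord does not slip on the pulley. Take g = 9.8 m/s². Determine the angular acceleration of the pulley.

α ≈ 12.4 rad/s²

I = ½MR² = (1/2)(7.62)(0.336)² = 0.4301 kg·m².
Heavier block: m₁g − T₁ = m₁a. Lighter block: T₂ − m₂g = m₂a.
Pulley: (T₁ − T₂)R = Iα = I(a/R), so T₁ − T₂ = (I/R²)a = (1/2)M_p a = 3.810·a.
Adding the three: (m₁ − m₂)g = (m₁ + m₂ + 3.810)a, so a = (3.94 − 0.454)(9.8)/(3.94 + 0.454 + 3.810) = 4.164 m/s².
α = a/R = 4.164/0.336 = 12.39 rad/s².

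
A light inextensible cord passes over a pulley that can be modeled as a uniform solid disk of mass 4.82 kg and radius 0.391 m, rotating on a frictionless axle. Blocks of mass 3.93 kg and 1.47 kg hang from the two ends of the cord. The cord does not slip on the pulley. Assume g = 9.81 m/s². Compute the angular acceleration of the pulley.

I = ½MR² = (1/2)(4.82)(0.391)² = 0.3684 kg·m².
Heavier block: m₁g − T₁ = m₁a. Lighter block: T₂ − m₂g = m₂a.
Pulley: (T₁ − T₂)R = Iα = I(a/R), so T₁ − T₂ = (I/R²)a = (1/2)M_p a = 2.410·a.
Adding the three: (m₁ − m₂)g = (m₁ + m₂ + 2.410)a, so a = (3.93 − 1.47)(9.81)/(3.93 + 1.47 + 2.410) = 3.090 m/s².
α = a/R = 3.090/0.391 = 7.903 rad/s².

α ≈ 7.90 rad/s²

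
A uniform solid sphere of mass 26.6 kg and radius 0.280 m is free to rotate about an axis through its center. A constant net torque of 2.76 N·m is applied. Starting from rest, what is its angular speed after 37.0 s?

ω ≈ 122 rad/s

I = (2/5)MR² = (2/5)(26.6)(0.280)² = 0.8342 kg·m².
α = τ/I = 2.76/0.8342 = 3.309 rad/s².
ω = ω₀ + αt = 0 + (3.309)(37.0) = 122.4 rad/s.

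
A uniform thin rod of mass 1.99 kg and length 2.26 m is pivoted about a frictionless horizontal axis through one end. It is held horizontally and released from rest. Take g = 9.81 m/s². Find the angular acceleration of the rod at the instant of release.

About the pivot, I = (1/3)ML² = (1/3)(1.99)(2.26)² = 3.388 kg·m².
The weight acts at the center, a distance L/2 = 1.130 m from the pivot; τ = Mg(L/2) = 22.06 N·m.
α = τ/I = 22.06/3.388 = 6.511 rad/s².

α ≈ 6.51 rad/s²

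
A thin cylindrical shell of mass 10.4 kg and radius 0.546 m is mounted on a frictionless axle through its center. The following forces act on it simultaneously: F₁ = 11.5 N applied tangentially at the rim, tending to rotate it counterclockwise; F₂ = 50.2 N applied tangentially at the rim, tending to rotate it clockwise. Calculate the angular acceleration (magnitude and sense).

I = MR² = (10.4)(0.546)² = 3.100 kg·m².
Taking counterclockwise as positive: τ₁ = +(11.5)(0.546) = +6.279 N·m; τ₂ = −(50.2)(0.546) = −27.41 N·m.
Net torque τ = -21.13 N·m.
α = τ/I = -21.13/3.100 = -6.815 rad/s².

α ≈ 6.82 rad/s², clockwise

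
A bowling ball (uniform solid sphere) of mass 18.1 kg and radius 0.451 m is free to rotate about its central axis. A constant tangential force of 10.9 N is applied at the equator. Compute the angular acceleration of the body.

I = (2/5)MR² = (2/5)(18.1)(0.451)² = 1.473 kg·m².
τ = F R = (10.9)(0.451) = 4.916 N·m.
From τ = Iα: α = 4.916/1.473 = 3.338 rad/s².

α ≈ 3.34 rad/s²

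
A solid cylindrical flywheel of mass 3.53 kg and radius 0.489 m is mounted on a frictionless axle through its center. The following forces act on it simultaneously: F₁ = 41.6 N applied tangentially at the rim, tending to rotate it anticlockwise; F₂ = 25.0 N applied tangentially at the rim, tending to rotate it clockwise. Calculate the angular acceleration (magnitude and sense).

α ≈ 19.2 rad/s², anticlockwise

I = ½MR² = (1/2)(3.53)(0.489)² = 0.4220 kg·m².
Taking anticlockwise as positive: τ₁ = +(41.6)(0.489) = +20.34 N·m; τ₂ = −(25.0)(0.489) = −12.22 N·m.
Net torque τ = 8.117 N·m.
α = τ/I = 8.117/0.4220 = 19.23 rad/s².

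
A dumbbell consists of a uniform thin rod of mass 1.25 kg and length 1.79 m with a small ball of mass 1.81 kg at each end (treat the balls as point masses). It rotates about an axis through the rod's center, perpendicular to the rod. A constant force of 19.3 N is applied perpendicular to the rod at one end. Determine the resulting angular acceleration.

α ≈ 5.34 rad/s²

I_rod = (1/12)ML² = (1/12)(1.25)(1.79)² = 0.3338 kg·m².
I_balls = 2·m·(L/2)² = 2(1.81)(0.8950)² = 2.900 kg·m².
Total I = 3.233 kg·m².
τ = F·(L/2) = (19.3)(0.895) = 17.27 N·m.
α = τ/I = 17.27/3.233 = 5.342 rad/s².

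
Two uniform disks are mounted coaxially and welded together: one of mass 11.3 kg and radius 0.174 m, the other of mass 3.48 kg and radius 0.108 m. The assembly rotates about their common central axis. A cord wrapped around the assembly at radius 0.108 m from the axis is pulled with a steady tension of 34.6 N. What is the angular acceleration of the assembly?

α ≈ 19.5 rad/s²

I = ½M₁R₁² + ½M₂R₂² = ½(11.3)(0.174)² + ½(3.48)(0.108)² = 0.1914 kg·m².
τ = F r = (34.6)(0.108) = 3.737 N·m.
α = τ/I = 3.737/0.1914 = 19.53 rad/s².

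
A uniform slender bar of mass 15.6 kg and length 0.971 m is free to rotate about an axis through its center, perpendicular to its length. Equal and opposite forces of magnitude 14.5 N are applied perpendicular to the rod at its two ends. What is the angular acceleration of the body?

α ≈ 11.5 rad/s²

I = (1/12)ML² = (1/12)(15.6)(0.971)² = 1.226 kg·m².
The couple gives τ = F·(L/2) + F·(L/2) = F L = (14.5)(0.971) = 14.08 N·m.
From τ = Iα: α = 14.08/1.226 = 11.49 rad/s².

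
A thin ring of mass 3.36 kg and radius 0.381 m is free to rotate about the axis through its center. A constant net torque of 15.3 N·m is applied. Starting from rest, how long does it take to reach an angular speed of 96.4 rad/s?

I = MR² = (3.36)(0.381)² = 0.4877 kg·m².
α = τ/I = 15.3/0.4877 = 31.37 rad/s².
ω = αt ⇒ t = ω/α = 96.4/31.37 = 3.073 s.

t ≈ 3.07 s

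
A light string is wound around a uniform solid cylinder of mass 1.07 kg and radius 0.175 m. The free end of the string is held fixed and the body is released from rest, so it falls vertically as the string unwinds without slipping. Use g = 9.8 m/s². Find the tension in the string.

Translation: Mg − T = Ma. Rotation about the center: TR = Iα with I = ½MR².
With a = αR: T = (I/R²)a = (1/2)M a, so Mg = (1 + 0.5000)Ma.
a = g/(1 + 0.5000) = 9.8/1.500 = 6.533 m/s².
T = 0.5000·M·a = (0.5000)(1.07)(6.533) = 3.495 N.

T ≈ 3.50 N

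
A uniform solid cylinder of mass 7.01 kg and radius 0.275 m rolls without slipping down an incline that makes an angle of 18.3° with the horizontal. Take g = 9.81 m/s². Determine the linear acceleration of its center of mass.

Translation along the incline: Mg sinθ − f = Ma.
Rotation about the center: fR = Iα with I = ½MR². No-slip gives a = αR, so f = (I/R²)a = (1/2)M a.
Substituting: Mg sinθ = (1 + 0.5000)Ma, so a = g sinθ/(1 + 0.5000) = (9.81) sin 18.3° / 1.500 = 2.054 m/s².

a ≈ 2.05 m/s²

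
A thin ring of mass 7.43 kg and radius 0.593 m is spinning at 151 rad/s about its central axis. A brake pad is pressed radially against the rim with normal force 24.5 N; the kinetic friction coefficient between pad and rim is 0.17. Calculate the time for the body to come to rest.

I = MR² = (7.43)(0.593)² = 2.613 kg·m².
Friction force f = μN = (0.17)(24.5) = 4.165 N at the rim; torque magnitude τ = fR = 2.470 N·m, opposing ω.
|α| = τ/I = 2.470/2.613 = 0.9453 rad/s² (deceleration).
0 = ω₀ − |α|t ⇒ t = ω₀/|α| = 151/0.9453 = 159.7 s.

t ≈ 160 s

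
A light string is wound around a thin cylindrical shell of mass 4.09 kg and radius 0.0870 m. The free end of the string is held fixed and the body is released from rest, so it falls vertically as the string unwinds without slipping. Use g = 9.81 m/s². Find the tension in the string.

T ≈ 20.1 N

Translation: Mg − T = Ma. Rotation about the center: TR = Iα with I = MR².
With a = αR: T = (I/R²)a = M a, so Mg = (1 + 1.000)Ma.
a = g/(1 + 1.000) = 9.81/2.000 = 4.905 m/s².
T = 1.000·M·a = (1.000)(4.09)(4.905) = 20.06 N.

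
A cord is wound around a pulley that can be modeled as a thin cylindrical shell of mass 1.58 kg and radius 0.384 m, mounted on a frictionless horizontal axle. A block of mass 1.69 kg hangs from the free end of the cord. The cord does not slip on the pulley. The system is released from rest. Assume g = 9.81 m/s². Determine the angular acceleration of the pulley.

I = MR² = (1.58)(0.384)² = 0.2330 kg·m².
Block: mg − T = ma. Pulley: TR = Iα. No-slip: a = αR, so T = (I/R²)a = 1.580·a.
Then mg = (m + 1.580)a, so a = (1.69)(9.81)/(1.69 + 1.580) = 5.070 m/s².
α = a/R = 5.070/0.384 = 13.20 rad/s².

α ≈ 13.2 rad/s²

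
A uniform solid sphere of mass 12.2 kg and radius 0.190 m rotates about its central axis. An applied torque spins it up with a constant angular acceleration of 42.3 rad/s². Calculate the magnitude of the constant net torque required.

I = (2/5)MR² = (2/5)(12.2)(0.190)² = 0.1762 kg·m².
τ = Iα = (0.1762)(42.30) = 7.452 N·m.

τ ≈ 7.45 N·m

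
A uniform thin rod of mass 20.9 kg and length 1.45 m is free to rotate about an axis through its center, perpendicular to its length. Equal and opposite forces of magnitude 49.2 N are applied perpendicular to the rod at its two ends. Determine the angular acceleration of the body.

α ≈ 19.5 rad/s²

I = (1/12)ML² = (1/12)(20.9)(1.45)² = 3.662 kg·m².
The couple gives τ = F·(L/2) + F·(L/2) = F L = (49.2)(1.45) = 71.34 N·m.
From τ = Iα: α = 71.34/3.662 = 19.48 rad/s².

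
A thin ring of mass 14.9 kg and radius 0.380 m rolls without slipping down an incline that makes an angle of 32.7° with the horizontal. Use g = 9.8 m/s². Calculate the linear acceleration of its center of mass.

a ≈ 2.65 m/s²

Translation along the incline: Mg sinθ − f = Ma.
Rotation about the center: fR = Iα with I = MR². No-slip gives a = αR, so f = (I/R²)a = M a.
Substituting: Mg sinθ = (1 + 1.000)Ma, so a = g sinθ/(1 + 1.000) = (9.8) sin 32.7° / 2.000 = 2.647 m/s².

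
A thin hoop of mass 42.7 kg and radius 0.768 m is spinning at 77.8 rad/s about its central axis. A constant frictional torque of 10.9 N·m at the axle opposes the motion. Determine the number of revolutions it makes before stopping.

I = MR² = (42.7)(0.768)² = 25.19 kg·m².
The net torque has magnitude 10.9 N·m, opposing ω.
|α| = τ/I = 10.90/25.19 = 0.4328 rad/s² (deceleration).
ω² = ω₀² − 2|α|θ with ω = 0 ⇒ θ = ω₀²/(2|α|) = 6993 rad = 1113 rev.

≈ 1110 revolutions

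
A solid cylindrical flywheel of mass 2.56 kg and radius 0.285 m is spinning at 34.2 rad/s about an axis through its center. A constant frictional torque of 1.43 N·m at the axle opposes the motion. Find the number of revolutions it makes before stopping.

≈ 6.77 revolutions

I = ½MR² = (1/2)(2.56)(0.285)² = 0.1040 kg·m².
The net torque has magnitude 1.43 N·m, opposing ω.
|α| = τ/I = 1.430/0.1040 = 13.75 rad/s² (deceleration).
ω² = ω₀² − 2|α|θ with ω = 0 ⇒ θ = ω₀²/(2|α|) = 42.52 rad = 6.767 rev.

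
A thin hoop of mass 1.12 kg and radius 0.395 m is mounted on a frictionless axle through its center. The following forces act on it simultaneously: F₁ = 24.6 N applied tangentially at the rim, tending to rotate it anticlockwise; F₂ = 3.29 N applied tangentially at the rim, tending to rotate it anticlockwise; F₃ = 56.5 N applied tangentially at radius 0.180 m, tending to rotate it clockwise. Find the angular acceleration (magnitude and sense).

α ≈ 4.84 rad/s², anticlockwise

I = MR² = (1.12)(0.395)² = 0.1747 kg·m².
Taking anticlockwise as positive: τ₁ = +(24.6)(0.395) = +9.717 N·m; τ₂ = +(3.29)(0.395) = +1.300 N·m; τ₃ = −(56.5)(0.180) = −10.17 N·m.
Net torque τ = 0.8466 N·m.
α = τ/I = 0.8466/0.1747 = 4.844 rad/s².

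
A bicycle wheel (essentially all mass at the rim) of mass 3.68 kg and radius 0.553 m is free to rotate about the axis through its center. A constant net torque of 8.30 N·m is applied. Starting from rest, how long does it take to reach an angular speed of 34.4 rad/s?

I = MR² = (3.68)(0.553)² = 1.125 kg·m².
α = τ/I = 8.30/1.125 = 7.375 rad/s².
ω = αt ⇒ t = ω/α = 34.4/7.375 = 4.664 s.

t ≈ 4.66 s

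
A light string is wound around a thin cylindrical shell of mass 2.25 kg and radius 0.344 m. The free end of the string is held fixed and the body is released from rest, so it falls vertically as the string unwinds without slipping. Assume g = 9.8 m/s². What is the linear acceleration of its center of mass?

Translation: Mg − T = Ma. Rotation about the center: TR = Iα with I = MR².
With a = αR: T = (I/R²)a = M a, so Mg = (1 + 1.000)Ma.
a = g/(1 + 1.000) = 9.8/2.000 = 4.900 m/s².

a ≈ 4.90 m/s²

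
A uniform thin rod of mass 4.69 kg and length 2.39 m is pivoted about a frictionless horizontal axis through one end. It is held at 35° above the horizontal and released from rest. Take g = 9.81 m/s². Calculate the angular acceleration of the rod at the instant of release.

α ≈ 5.04 rad/s²

About the pivot, I = (1/3)ML² = (1/3)(4.69)(2.39)² = 8.930 kg·m².
The weight acts at the center, a distance L/2 = 1.195 m from the pivot; τ = Mg(L/2) cos 35° = 45.04 N·m.
α = τ/I = 45.04/8.930 = 5.043 rad/s².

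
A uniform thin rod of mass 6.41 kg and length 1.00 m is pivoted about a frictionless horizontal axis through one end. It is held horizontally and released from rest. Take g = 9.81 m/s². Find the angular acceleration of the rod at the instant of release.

About the pivot, I = (1/3)ML² = (1/3)(6.41)(1.00)² = 2.137 kg·m².
The weight acts at the center, a distance L/2 = 0.5000 m from the pivot; τ = Mg(L/2) = 31.44 N·m.
α = τ/I = 31.44/2.137 = 14.71 rad/s².

α ≈ 14.7 rad/s²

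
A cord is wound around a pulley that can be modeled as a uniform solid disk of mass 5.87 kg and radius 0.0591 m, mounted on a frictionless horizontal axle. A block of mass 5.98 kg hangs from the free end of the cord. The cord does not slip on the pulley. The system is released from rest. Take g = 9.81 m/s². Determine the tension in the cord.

I = ½MR² = (1/2)(5.87)(0.0591)² = 0.01025 kg·m².
Block: mg − T = ma. Pulley: TR = Iα. No-slip: a = αR, so T = (I/R²)a = 2.935·a.
Then mg = (m + 2.935)a, so a = (5.98)(9.81)/(5.98 + 2.935) = 6.580 m/s².
T = 2.935·a = 19.31 N.

T ≈ 19.3 N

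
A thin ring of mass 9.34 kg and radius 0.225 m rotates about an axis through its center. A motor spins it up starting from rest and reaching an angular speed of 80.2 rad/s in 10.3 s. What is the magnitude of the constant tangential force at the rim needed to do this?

I = MR² = (9.34)(0.225)² = 0.4728 kg·m².
α = Δω/Δt = (80.2 − 0)/10.3 = 7.786 rad/s².
The required torque is τ = Iα = (0.4728)(7.786) = 3.682 N·m.
A tangential force at the rim gives τ = FR, so F = τ/R = 3.682/0.225 = 16.36 N.

F ≈ 16.4 N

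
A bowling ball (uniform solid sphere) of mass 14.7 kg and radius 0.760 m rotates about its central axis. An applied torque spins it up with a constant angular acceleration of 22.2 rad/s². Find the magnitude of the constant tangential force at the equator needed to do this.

F ≈ 99.2 N

I = (2/5)MR² = (2/5)(14.7)(0.760)² = 3.396 kg·m².
The required torque is τ = Iα = (3.396)(22.20) = 75.40 N·m.
A tangential force at the equator gives τ = FR, so F = τ/R = 75.40/0.760 = 99.21 N.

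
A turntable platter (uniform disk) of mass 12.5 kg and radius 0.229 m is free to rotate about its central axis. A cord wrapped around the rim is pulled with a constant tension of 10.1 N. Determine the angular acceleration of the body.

α ≈ 7.06 rad/s²

I = ½MR² = (1/2)(12.5)(0.229)² = 0.3278 kg·m².
τ = F R = (10.1)(0.229) = 2.313 N·m.
Newton's second law for rotation, τ = Iα, gives α = τ/I = 2.313/0.3278 = 7.057 rad/s².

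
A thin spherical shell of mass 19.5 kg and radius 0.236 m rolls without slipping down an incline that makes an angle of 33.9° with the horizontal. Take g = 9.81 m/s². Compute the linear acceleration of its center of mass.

Translation along the incline: Mg sinθ − f = Ma.
Rotation about the center: fR = Iα with I = (2/3)MR². No-slip gives a = αR, so f = (I/R²)a = (2/3)M a.
Substituting: Mg sinθ = (1 + 0.6667)Ma, so a = g sinθ/(1 + 0.6667) = (9.81) sin 33.9° / 1.667 = 3.283 m/s².

a ≈ 3.28 m/s²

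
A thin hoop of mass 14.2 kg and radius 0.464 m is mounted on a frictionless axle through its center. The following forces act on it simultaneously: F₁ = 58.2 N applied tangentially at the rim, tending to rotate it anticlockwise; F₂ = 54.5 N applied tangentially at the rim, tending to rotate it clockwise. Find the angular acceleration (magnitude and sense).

α ≈ 0.562 rad/s², anticlockwise

I = MR² = (14.2)(0.464)² = 3.057 kg·m².
Taking anticlockwise as positive: τ₁ = +(58.2)(0.464) = +27.00 N·m; τ₂ = −(54.5)(0.464) = −25.29 N·m.
Net torque τ = 1.717 N·m.
α = τ/I = 1.717/3.057 = 0.5616 rad/s².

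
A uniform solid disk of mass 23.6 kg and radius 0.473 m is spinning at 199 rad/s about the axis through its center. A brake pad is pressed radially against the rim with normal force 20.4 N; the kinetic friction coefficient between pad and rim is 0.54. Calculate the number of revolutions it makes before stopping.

≈ 1600 revolutions

I = ½MR² = (1/2)(23.6)(0.473)² = 2.640 kg·m².
Friction force f = μN = (0.54)(20.4) = 11.02 N at the rim; torque magnitude τ = fR = 5.211 N·m, opposing ω.
|α| = τ/I = 5.211/2.640 = 1.974 rad/s² (deceleration).
ω² = ω₀² − 2|α|θ with ω = 0 ⇒ θ = ω₀²/(2|α|) = 10030 rad = 1597 rev.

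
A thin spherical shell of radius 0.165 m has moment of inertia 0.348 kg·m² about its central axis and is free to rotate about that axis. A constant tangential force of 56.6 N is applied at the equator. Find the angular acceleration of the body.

τ = F R = (56.6)(0.165) = 9.339 N·m.
From τ = Iα: α = 9.339/0.3480 = 26.84 rad/s².

α ≈ 26.8 rad/s²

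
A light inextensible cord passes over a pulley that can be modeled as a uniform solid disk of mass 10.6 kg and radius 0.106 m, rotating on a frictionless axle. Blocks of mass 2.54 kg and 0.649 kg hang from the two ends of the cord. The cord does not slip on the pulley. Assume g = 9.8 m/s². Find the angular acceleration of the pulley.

α ≈ 20.6 rad/s²

I = ½MR² = (1/2)(10.6)(0.106)² = 0.05955 kg·m².
Heavier block: m₁g − T₁ = m₁a. Lighter block: T₂ − m₂g = m₂a.
Pulley: (T₁ − T₂)R = Iα = I(a/R), so T₁ − T₂ = (I/R²)a = (1/2)M_p a = 5.300·a.
Adding the three: (m₁ − m₂)g = (m₁ + m₂ + 5.300)a, so a = (2.54 − 0.649)(9.8)/(2.54 + 0.649 + 5.300) = 2.183 m/s².
α = a/R = 2.183/0.106 = 20.59 rad/s².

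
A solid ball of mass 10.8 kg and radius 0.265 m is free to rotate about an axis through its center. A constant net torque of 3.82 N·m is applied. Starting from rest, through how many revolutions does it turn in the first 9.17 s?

I = (2/5)MR² = (2/5)(10.8)(0.265)² = 0.3034 kg·m².
α = τ/I = 3.82/0.3034 = 12.59 rad/s².
θ = ½αt² = ½(12.59)(9.17)² = 529.4 rad.
Revolutions = θ/(2π) = 84.26.

≈ 84.3 revolutions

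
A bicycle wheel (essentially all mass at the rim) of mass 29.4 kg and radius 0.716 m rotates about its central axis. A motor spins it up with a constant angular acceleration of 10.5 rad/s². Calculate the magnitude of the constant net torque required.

I = MR² = (29.4)(0.716)² = 15.07 kg·m².
τ = Iα = (15.07)(10.50) = 158.3 N·m.

τ ≈ 158 N·m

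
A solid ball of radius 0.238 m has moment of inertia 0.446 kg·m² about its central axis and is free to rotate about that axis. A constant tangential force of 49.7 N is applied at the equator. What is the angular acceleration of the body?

τ = F R = (49.7)(0.238) = 11.83 N·m.
From τ = Iα: α = 11.83/0.4460 = 26.52 rad/s².

α ≈ 26.5 rad/s²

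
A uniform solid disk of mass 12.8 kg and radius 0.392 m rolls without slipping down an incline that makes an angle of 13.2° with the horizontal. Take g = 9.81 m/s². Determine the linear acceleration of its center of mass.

a ≈ 1.49 m/s²

Translation along the incline: Mg sinθ − f = Ma.
Rotation about the center: fR = Iα with I = ½MR². No-slip gives a = αR, so f = (I/R²)a = (1/2)M a.
Substituting: Mg sinθ = (1 + 0.5000)Ma, so a = g sinθ/(1 + 0.5000) = (9.81) sin 13.2° / 1.500 = 1.493 m/s².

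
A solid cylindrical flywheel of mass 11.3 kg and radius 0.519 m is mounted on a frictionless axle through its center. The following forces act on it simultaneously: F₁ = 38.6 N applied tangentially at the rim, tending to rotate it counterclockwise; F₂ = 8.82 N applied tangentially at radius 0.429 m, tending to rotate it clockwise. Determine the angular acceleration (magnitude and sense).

α ≈ 10.7 rad/s², counterclockwise

I = ½MR² = (1/2)(11.3)(0.519)² = 1.522 kg·m².
Taking counterclockwise as positive: τ₁ = +(38.6)(0.519) = +20.03 N·m; τ₂ = −(8.82)(0.429) = −3.784 N·m.
Net torque τ = 16.25 N·m.
α = τ/I = 16.25/1.522 = 10.68 rad/s².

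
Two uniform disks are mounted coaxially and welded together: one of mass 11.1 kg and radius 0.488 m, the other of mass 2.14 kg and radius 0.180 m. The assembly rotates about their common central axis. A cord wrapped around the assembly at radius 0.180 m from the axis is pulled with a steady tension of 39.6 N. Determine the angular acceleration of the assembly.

α ≈ 5.26 rad/s²

I = ½M₁R₁² + ½M₂R₂² = ½(11.1)(0.488)² + ½(2.14)(0.180)² = 1.356 kg·m².
τ = F r = (39.6)(0.180) = 7.128 N·m.
α = τ/I = 7.128/1.356 = 5.255 rad/s².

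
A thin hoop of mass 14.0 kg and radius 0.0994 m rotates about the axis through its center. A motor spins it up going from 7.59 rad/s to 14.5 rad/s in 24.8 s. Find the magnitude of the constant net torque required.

I = MR² = (14.0)(0.0994)² = 0.1383 kg·m².
α = Δω/Δt = (14.5 − 7.59)/24.8 = 0.2786 rad/s².
τ = Iα = (0.1383)(0.2786) = 0.03854 N·m.

τ ≈ 0.0385 N·m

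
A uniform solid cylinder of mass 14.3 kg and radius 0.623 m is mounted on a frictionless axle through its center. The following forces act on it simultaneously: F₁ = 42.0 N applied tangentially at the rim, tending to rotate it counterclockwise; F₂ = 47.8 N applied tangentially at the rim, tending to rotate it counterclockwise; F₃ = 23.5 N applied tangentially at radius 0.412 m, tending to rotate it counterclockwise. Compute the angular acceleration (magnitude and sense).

I = ½MR² = (1/2)(14.3)(0.623)² = 2.775 kg·m².
Taking counterclockwise as positive: τ₁ = +(42.0)(0.623) = +26.17 N·m; τ₂ = +(47.8)(0.623) = +29.78 N·m; τ₃ = +(23.5)(0.412) = +9.682 N·m.
Net torque τ = 65.63 N·m.
α = τ/I = 65.63/2.775 = 23.65 rad/s².

α ≈ 23.6 rad/s², counterclockwise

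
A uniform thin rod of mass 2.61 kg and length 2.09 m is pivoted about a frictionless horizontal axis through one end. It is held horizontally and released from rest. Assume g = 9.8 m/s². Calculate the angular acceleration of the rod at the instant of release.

About the pivot, I = (1/3)ML² = (1/3)(2.61)(2.09)² = 3.800 kg·m².
The weight acts at the center, a distance L/2 = 1.045 m from the pivot; τ = Mg(L/2) = 26.73 N·m.
α = τ/I = 26.73/3.800 = 7.033 rad/s².

α ≈ 7.03 rad/s²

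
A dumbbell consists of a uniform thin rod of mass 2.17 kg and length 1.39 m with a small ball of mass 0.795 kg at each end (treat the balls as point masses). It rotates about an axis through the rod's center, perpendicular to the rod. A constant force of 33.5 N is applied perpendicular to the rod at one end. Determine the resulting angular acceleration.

α ≈ 20.8 rad/s²

I_rod = (1/12)ML² = (1/12)(2.17)(1.39)² = 0.3494 kg·m².
I_balls = 2·m·(L/2)² = 2(0.795)(0.6950)² = 0.7680 kg·m².
Total I = 1.117 kg·m².
τ = F·(L/2) = (33.5)(0.695) = 23.28 N·m.
α = τ/I = 23.28/1.117 = 20.84 rad/s².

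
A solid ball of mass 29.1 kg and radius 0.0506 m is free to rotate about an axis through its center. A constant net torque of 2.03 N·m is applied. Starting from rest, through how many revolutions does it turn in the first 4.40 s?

I = (2/5)MR² = (2/5)(29.1)(0.0506)² = 0.02980 kg·m².
α = τ/I = 2.03/0.02980 = 68.11 rad/s².
θ = ½αt² = ½(68.11)(4.40)² = 659.4 rad.
Revolutions = θ/(2π) = 104.9.

≈ 105 revolutions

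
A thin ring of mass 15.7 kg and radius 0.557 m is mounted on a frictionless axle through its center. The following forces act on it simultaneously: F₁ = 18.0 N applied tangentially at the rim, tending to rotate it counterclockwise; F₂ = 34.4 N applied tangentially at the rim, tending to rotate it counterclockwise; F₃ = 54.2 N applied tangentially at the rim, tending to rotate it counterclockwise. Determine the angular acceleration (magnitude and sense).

α ≈ 12.2 rad/s², counterclockwise

I = MR² = (15.7)(0.557)² = 4.871 kg·m².
Taking counterclockwise as positive: τ₁ = +(18.0)(0.557) = +10.03 N·m; τ₂ = +(34.4)(0.557) = +19.16 N·m; τ₃ = +(54.2)(0.557) = +30.19 N·m.
Net torque τ = 59.38 N·m.
α = τ/I = 59.38/4.871 = 12.19 rad/s².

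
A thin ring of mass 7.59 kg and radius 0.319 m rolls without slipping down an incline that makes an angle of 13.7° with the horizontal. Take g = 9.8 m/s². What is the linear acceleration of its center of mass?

Translation along the incline: Mg sinθ − f = Ma.
Rotation about the center: fR = Iα with I = MR². No-slip gives a = αR, so f = (I/R²)a = M a.
Substituting: Mg sinθ = (1 + 1.000)Ma, so a = g sinθ/(1 + 1.000) = (9.8) sin 13.7° / 2.000 = 1.161 m/s².

a ≈ 1.16 m/s²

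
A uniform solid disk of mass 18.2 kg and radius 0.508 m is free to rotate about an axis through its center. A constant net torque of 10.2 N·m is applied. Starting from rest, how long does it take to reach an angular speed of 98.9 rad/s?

t ≈ 22.8 s

I = ½MR² = (1/2)(18.2)(0.508)² = 2.348 kg·m².
α = τ/I = 10.2/2.348 = 4.343 rad/s².
ω = αt ⇒ t = ω/α = 98.9/4.343 = 22.77 s.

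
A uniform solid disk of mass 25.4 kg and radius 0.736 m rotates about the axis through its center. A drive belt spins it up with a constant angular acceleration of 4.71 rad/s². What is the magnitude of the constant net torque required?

τ ≈ 32.4 N·m

I = ½MR² = (1/2)(25.4)(0.736)² = 6.880 kg·m².
τ = Iα = (6.880)(4.710) = 32.40 N·m.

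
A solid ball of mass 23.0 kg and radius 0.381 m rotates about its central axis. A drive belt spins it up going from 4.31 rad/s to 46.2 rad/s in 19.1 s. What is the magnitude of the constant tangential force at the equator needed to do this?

I = (2/5)MR² = (2/5)(23.0)(0.381)² = 1.335 kg·m².
α = Δω/Δt = (46.2 − 4.31)/19.1 = 2.193 rad/s².
The required torque is τ = Iα = (1.335)(2.193) = 2.929 N·m.
A tangential force at the equator gives τ = FR, so F = τ/R = 2.929/0.381 = 7.688 N.

F ≈ 7.69 N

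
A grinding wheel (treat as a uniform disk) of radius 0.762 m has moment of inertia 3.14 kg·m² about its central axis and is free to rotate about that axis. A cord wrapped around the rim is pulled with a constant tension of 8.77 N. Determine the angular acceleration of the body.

τ = F R = (8.77)(0.762) = 6.683 N·m.
Newton's second law for rotation, τ = Iα, gives α = τ/I = 6.683/3.140 = 2.128 rad/s².

α ≈ 2.13 rad/s²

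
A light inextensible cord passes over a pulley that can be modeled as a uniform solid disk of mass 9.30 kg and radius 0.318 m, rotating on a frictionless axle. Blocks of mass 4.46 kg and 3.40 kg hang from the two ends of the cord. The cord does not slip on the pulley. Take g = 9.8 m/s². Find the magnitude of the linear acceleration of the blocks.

I = ½MR² = (1/2)(9.30)(0.318)² = 0.4702 kg·m².
Heavier block: m₁g − T₁ = m₁a. Lighter block: T₂ − m₂g = m₂a.
Pulley: (T₁ − T₂)R = Iα = I(a/R), so T₁ − T₂ = (I/R²)a = (1/2)M_p a = 4.650·a.
Adding the three: (m₁ − m₂)g = (m₁ + m₂ + 4.650)a, so a = (4.46 − 3.40)(9.8)/(4.46 + 3.40 + 4.650) = 0.8304 m/s².

a ≈ 0.830 m/s²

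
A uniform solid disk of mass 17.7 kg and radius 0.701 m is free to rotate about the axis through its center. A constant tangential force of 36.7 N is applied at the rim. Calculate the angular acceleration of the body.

α ≈ 5.92 rad/s²

I = ½MR² = (1/2)(17.7)(0.701)² = 4.349 kg·m².
τ = F R = (36.7)(0.701) = 25.73 N·m.
From τ = Iα: α = 25.73/4.349 = 5.916 rad/s².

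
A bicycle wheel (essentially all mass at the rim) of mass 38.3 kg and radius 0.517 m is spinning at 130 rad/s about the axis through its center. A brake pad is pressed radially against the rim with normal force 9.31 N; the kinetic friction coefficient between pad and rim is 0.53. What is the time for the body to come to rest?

t ≈ 522 s

I = MR² = (38.3)(0.517)² = 10.24 kg·m².
Friction force f = μN = (0.53)(9.31) = 4.934 N at the rim; torque magnitude τ = fR = 2.551 N·m, opposing ω.
|α| = τ/I = 2.551/10.24 = 0.2492 rad/s² (deceleration).
0 = ω₀ − |α|t ⇒ t = ω₀/|α| = 130/0.2492 = 521.7 s.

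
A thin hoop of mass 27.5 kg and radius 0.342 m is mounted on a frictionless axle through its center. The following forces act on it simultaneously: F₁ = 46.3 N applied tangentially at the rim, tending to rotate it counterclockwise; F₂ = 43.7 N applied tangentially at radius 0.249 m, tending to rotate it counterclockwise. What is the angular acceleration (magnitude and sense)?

α ≈ 8.31 rad/s², counterclockwise

I = MR² = (27.5)(0.342)² = 3.217 kg·m².
Taking counterclockwise as positive: τ₁ = +(46.3)(0.342) = +15.83 N·m; τ₂ = +(43.7)(0.249) = +10.88 N·m.
Net torque τ = 26.72 N·m.
α = τ/I = 26.72/3.217 = 8.306 rad/s².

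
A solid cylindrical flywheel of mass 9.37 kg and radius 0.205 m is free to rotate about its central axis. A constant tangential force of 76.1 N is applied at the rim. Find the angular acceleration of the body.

α ≈ 79.2 rad/s²

I = ½MR² = (1/2)(9.37)(0.205)² = 0.1969 kg·m².
τ = F R = (76.1)(0.205) = 15.60 N·m.
From τ = Iα: α = 15.60/0.1969 = 79.24 rad/s².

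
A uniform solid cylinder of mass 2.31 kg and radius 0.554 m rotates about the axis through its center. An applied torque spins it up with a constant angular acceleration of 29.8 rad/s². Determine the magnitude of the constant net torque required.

τ ≈ 10.6 N·m

I = ½MR² = (1/2)(2.31)(0.554)² = 0.3545 kg·m².
τ = Iα = (0.3545)(29.80) = 10.56 N·m.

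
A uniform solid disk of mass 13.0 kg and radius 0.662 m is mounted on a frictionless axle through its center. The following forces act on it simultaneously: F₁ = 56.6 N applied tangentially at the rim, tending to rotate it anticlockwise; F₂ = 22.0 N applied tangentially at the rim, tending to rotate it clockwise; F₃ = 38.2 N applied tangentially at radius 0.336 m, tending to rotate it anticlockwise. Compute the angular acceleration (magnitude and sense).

I = ½MR² = (1/2)(13.0)(0.662)² = 2.849 kg·m².
Taking anticlockwise as positive: τ₁ = +(56.6)(0.662) = +37.47 N·m; τ₂ = −(22.0)(0.662) = −14.56 N·m; τ₃ = +(38.2)(0.336) = +12.84 N·m.
Net torque τ = 35.74 N·m.
α = τ/I = 35.74/2.849 = 12.55 rad/s².

α ≈ 12.5 rad/s², anticlockwise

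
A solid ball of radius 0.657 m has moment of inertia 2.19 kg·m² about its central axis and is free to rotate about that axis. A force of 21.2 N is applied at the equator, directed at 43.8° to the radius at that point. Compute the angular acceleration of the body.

Only the tangential component produces torque: τ = F R sinθ = (21.2)(0.657) sin 43.8° = 9.640 N·m.
Newton's second law for rotation, τ = Iα, gives α = τ/I = 9.640/2.190 = 4.402 rad/s².

α ≈ 4.40 rad/s²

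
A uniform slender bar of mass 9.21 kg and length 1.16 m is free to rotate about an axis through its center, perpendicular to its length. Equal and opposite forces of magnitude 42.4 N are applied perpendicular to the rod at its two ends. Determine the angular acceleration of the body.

α ≈ 47.6 rad/s²

I = (1/12)ML² = (1/12)(9.21)(1.16)² = 1.033 kg·m².
The couple gives τ = F·(L/2) + F·(L/2) = F L = (42.4)(1.16) = 49.18 N·m.
From τ = Iα: α = 49.18/1.033 = 47.62 rad/s².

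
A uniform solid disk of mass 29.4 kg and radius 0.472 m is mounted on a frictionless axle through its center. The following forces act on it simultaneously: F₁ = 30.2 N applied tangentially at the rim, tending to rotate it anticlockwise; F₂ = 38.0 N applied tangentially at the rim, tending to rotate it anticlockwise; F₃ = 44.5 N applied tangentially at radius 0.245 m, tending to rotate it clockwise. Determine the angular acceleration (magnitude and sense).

I = ½MR² = (1/2)(29.4)(0.472)² = 3.275 kg·m².
Taking anticlockwise as positive: τ₁ = +(30.2)(0.472) = +14.25 N·m; τ₂ = +(38.0)(0.472) = +17.94 N·m; τ₃ = −(44.5)(0.245) = −10.90 N·m.
Net torque τ = 21.29 N·m.
α = τ/I = 21.29/3.275 = 6.500 rad/s².

α ≈ 6.50 rad/s², anticlockwise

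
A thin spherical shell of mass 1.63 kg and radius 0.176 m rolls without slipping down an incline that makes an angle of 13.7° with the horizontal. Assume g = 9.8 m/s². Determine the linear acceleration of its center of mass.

a ≈ 1.39 m/s²

Translation along the incline: Mg sinθ − f = Ma.
Rotation about the center: fR = Iα with I = (2/3)MR². No-slip gives a = αR, so f = (I/R²)a = (2/3)M a.
Substituting: Mg sinθ = (1 + 0.6667)Ma, so a = g sinθ/(1 + 0.6667) = (9.8) sin 13.7° / 1.667 = 1.393 m/s².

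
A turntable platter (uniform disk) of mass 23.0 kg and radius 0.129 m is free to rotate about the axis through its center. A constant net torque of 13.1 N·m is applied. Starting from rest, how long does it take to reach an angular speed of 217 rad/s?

I = ½MR² = (1/2)(23.0)(0.129)² = 0.1914 kg·m².
α = τ/I = 13.1/0.1914 = 68.45 rad/s².
ω = αt ⇒ t = ω/α = 217/68.45 = 3.170 s.

t ≈ 3.17 s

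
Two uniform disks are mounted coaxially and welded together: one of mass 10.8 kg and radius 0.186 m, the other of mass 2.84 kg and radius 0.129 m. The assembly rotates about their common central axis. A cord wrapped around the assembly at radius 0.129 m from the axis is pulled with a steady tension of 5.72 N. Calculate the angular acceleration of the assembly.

α ≈ 3.51 rad/s²

I = ½M₁R₁² + ½M₂R₂² = ½(10.8)(0.186)² + ½(2.84)(0.129)² = 0.2104 kg·m².
τ = F r = (5.72)(0.129) = 0.7379 N·m.
α = τ/I = 0.7379/0.2104 = 3.506 rad/s².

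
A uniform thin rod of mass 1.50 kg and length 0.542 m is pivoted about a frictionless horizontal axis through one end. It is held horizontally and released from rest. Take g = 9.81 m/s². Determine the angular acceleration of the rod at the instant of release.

About the pivot, I = (1/3)ML² = (1/3)(1.50)(0.542)² = 0.1469 kg·m².
The weight acts at the center, a distance L/2 = 0.2710 m from the pivot; τ = Mg(L/2) = 3.988 N·m.
α = τ/I = 3.988/0.1469 = 27.15 rad/s².

α ≈ 27.1 rad/s²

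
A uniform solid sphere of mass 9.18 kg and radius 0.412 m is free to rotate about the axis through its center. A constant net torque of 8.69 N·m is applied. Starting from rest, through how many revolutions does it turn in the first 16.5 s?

≈ 302 revolutions

I = (2/5)MR² = (2/5)(9.18)(0.412)² = 0.6233 kg·m².
α = τ/I = 8.69/0.6233 = 13.94 rad/s².
θ = ½αt² = ½(13.94)(16.5)² = 1898 rad.
Revolutions = θ/(2π) = 302.1.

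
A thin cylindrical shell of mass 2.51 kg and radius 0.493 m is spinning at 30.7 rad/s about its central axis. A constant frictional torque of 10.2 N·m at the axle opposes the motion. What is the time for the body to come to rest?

I = MR² = (2.51)(0.493)² = 0.6101 kg·m².
The net torque has magnitude 10.2 N·m, opposing ω.
|α| = τ/I = 10.20/0.6101 = 16.72 rad/s² (deceleration).
0 = ω₀ − |α|t ⇒ t = ω₀/|α| = 30.7/16.72 = 1.836 s.

t ≈ 1.84 s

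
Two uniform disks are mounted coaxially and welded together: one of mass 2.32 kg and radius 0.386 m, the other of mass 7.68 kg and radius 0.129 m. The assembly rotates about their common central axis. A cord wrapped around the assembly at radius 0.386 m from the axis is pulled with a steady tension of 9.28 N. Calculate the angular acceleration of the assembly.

α ≈ 15.1 rad/s²

I = ½M₁R₁² + ½M₂R₂² = ½(2.32)(0.386)² + ½(7.68)(0.129)² = 0.2367 kg·m².
τ = F r = (9.28)(0.386) = 3.582 N·m.
α = τ/I = 3.582/0.2367 = 15.13 rad/s².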